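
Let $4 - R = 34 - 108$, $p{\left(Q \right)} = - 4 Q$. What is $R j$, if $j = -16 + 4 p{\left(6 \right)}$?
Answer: $-8736$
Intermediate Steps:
$R = 78$ ($R = 4 - \left(34 - 108\right) = 4 - -74 = 4 + 74 = 78$)
$j = -112$ ($j = -16 + 4 \left(\left(-4\right) 6\right) = -16 + 4 \left(-24\right) = -16 - 96 = -112$)
$R j = 78 \left(-112\right) = -8736$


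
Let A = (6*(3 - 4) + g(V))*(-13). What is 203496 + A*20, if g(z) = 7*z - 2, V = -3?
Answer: 211036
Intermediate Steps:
g(z) = -2 + 7*z
A = 377 (A = (6*(3 - 4) + (-2 + 7*(-3)))*(-13) = (6*(-1) + (-2 - 21))*(-13) = (-6 - 23)*(-13) = -29*(-13) = 377)
203496 + A*20 = 203496 + 377*20 = 203496 + 7540 = 211036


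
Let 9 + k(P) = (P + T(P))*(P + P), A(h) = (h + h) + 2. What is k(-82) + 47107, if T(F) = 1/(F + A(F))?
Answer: 3693347/61 ≈ 60547.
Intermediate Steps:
A(h) = 2 + 2*h (A(h) = 2*h + 2 = 2 + 2*h)
T(F) = 1/(2 + 3*F) (T(F) = 1/(F + (2 + 2*F)) = 1/(2 + 3*F))
k(P) = -9 + 2*P*(P + 1/(2 + 3*P)) (k(P) = -9 + (P + 1/(2 + 3*P))*(P + P) = -9 + (P + 1/(2 + 3*P))*(2*P) = -9 + 2*P*(P + 1/(2 + 3*P)))
k(-82) + 47107 = (2*(-82) + (-9 + 2*(-82)²)*(2 + 3*(-82)))/(2 + 3*(-82)) + 47107 = (-164 + (-9 + 2*6724)*(2 - 246))/(2 - 246) + 47107 = (-164 + (-9 + 13448)*(-244))/(-244) + 47107 = -(-164 + 13439*(-244))/244 + 47107 = -(-164 - 3279116)/244 + 47107 = -1/244*(-3279280) + 47107 = 819820/61 + 47107 = 3693347/61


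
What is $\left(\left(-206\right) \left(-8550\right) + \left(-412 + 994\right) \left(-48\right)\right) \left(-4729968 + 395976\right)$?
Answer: $-7512385709088$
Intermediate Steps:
$\left(\left(-206\right) \left(-8550\right) + \left(-412 + 994\right) \left(-48\right)\right) \left(-4729968 + 395976\right) = \left(1761300 + 582 \left(-48\right)\right) \left(-4333992\right) = \left(1761300 - 27936\right) \left(-4333992\right) = 1733364 \left(-4333992\right) = -7512385709088$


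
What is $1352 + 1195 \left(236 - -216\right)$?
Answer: $541492$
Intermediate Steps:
$1352 + 1195 \left(236 - -216\right) = 1352 + 1195 \left(236 + 216\right) = 1352 + 1195 \cdot 452 = 1352 + 540140 = 541492$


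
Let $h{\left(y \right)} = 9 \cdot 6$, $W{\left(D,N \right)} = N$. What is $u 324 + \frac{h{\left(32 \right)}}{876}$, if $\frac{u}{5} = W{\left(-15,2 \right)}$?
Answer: $\frac{473049}{146} \approx 3240.1$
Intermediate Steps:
$u = 10$ ($u = 5 \cdot 2 = 10$)
$h{\left(y \right)} = 54$
$u 324 + \frac{h{\left(32 \right)}}{876} = 10 \cdot 324 + \frac{54}{876} = 3240 + 54 \cdot \frac{1}{876} = 3240 + \frac{9}{146} = \frac{473049}{146}$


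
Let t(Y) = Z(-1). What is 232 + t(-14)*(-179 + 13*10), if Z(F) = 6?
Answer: -62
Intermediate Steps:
t(Y) = 6
232 + t(-14)*(-179 + 13*10) = 232 + 6*(-179 + 13*10) = 232 + 6*(-179 + 130) = 232 + 6*(-49) = 232 - 294 = -62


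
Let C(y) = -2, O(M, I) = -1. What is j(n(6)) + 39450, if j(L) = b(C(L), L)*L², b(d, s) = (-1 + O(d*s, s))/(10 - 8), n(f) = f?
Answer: 39414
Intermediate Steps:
b(d, s) = -1 (b(d, s) = (-1 - 1)/(10 - 8) = -2/2 = -2*½ = -1)
j(L) = -L²
j(n(6)) + 39450 = -1*6² + 39450 = -1*36 + 39450 = -36 + 39450 = 39414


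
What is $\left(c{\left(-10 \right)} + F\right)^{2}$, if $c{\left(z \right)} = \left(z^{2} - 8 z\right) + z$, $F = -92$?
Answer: $6084$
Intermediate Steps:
$c{\left(z \right)} = z^{2} - 7 z$
$\left(c{\left(-10 \right)} + F\right)^{2} = \left(- 10 \left(-7 - 10\right) - 92\right)^{2} = \left(\left(-10\right) \left(-17\right) - 92\right)^{2} = \left(170 - 92\right)^{2} = 78^{2} = 6084$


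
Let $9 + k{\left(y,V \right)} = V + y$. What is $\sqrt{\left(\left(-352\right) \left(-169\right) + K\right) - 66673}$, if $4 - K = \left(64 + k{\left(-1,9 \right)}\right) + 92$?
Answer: $2 i \sqrt{1834} \approx 85.65 i$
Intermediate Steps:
$k{\left(y,V \right)} = -9 + V + y$ ($k{\left(y,V \right)} = -9 + \left(V + y\right) = -9 + V + y$)
$K = -151$ ($K = 4 - \left(\left(64 - 1\right) + 92\right) = 4 - \left(63 + 92\right) = 4 - 155 = -151$)
$\sqrt{\left(\left(-352\right) \left(-169\right) + K\right) - 66673} = \sqrt{\left(\left(-352\right) \left(-169\right) - 151\right) - 66673} = \sqrt{\left(59488 - 151\right) - 66673} = \sqrt{59337 - 66673} = \sqrt{-7336} = 2 i \sqrt{1834}$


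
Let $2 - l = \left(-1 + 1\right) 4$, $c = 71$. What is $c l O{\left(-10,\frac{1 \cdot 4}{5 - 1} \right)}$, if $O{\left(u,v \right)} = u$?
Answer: $-1420$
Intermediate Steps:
$l = 2$ ($l = 2 - \left(-1 + 1\right) 4 = 2 - 0 \cdot 4 = 2 - 0 = 2 + 0 = 2$)
$c l O{\left(-10,\frac{1 \cdot 4}{5 - 1} \right)} = 71 \cdot 2 \left(-10\right) = 142 \left(-10\right) = -1420$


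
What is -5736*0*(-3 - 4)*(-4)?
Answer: 0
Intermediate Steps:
-5736*0*(-3 - 4)*(-4) = -5736*0*(-7)*(-4) = -0*(-4) = -5736*0 = 0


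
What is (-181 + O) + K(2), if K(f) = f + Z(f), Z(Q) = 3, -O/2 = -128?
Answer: 80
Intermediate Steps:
O = 256 (O = -2*(-128) = 256)
K(f) = 3 + f (K(f) = f + 3 = 3 + f)
(-181 + O) + K(2) = (-181 + 256) + (3 + 2) = 75 + 5 = 80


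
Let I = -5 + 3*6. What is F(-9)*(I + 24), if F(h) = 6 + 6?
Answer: 444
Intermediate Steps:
F(h) = 12
I = 13 (I = -5 + 18 = 13)
F(-9)*(I + 24) = 12*(13 + 24) = 12*37 = 444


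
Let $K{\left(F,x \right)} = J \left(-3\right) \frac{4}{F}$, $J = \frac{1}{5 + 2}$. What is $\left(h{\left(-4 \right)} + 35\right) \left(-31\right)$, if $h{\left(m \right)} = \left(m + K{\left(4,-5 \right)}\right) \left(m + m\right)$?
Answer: $- \frac{15283}{7} \approx -2183.3$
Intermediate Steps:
$J = \frac{1}{7} \approx 0.14286$
$K{\left(F,x \right)} = - \frac{12}{7 F}$ ($K{\left(F,x \right)} = \frac{1}{7} \left(-3\right) \frac{4}{F} = - \frac{3 \frac{4}{F}}{7} = - \frac{12}{7 F}$)
$h{\left(m \right)} = 2 m \left(- \frac{3}{7} + m\right)$ ($h{\left(m \right)} = \left(m - \frac{12}{7 \cdot 4}\right) \left(m + m\right) = \left(m - \frac{3}{7}\right) 2 m = \left(- \frac{3}{7} + m\right) 2 m = 2 m \left(- \frac{3}{7} + m\right)$)
$\left(h{\left(-4 \right)} + 35\right) \left(-31\right) = \left(\frac{2}{7} \left(-4\right) \left(-3 + 7 \left(-4\right)\right) + 35\right) \left(-31\right) = \left(\frac{2}{7} \left(-4\right) \left(-3 - 28\right) + 35\right) \left(-31\right) = \left(\frac{2}{7} \left(-4\right) \left(-31\right) + 35\right) \left(-31\right) = \left(\frac{248}{7} + 35\right) \left(-31\right) = \frac{493}{7} \left(-31\right) = - \frac{15283}{7}$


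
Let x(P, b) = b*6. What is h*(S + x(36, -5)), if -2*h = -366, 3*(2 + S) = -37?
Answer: -8113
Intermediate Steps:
x(P, b) = 6*b
S = -43/3 (S = -2 + (⅓)*(-37) = -2 - 37/3 = -43/3 ≈ -14.333)
h = 183 (h = -½*(-366) = 183)
h*(S + x(36, -5)) = 183*(-43/3 + 6*(-5)) = 183*(-43/3 - 30) = 183*(-133/3) = -8113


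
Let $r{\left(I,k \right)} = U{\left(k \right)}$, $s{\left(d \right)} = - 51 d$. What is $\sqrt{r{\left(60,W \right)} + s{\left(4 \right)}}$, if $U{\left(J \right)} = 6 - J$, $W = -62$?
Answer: $2 i \sqrt{34} \approx 11.662 i$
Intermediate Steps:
$r{\left(I,k \right)} = 6 - k$
$\sqrt{r{\left(60,W \right)} + s{\left(4 \right)}} = \sqrt{\left(6 - -62\right) - 204} = \sqrt{\left(6 + 62\right) - 204} = \sqrt{68 - 204} = \sqrt{-136} = 2 i \sqrt{34}$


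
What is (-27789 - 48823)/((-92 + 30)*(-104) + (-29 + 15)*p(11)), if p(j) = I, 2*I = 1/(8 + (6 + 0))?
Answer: -153224/12895 ≈ -11.882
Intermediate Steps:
I = 1/28 (I = 1/(2*(8 + (6 + 0))) = 1/(2*(8 + 6)) = (1/2)/14 = (1/2)*(1/14) = 1/28 ≈ 0.035714)
p(j) = 1/28
(-27789 - 48823)/((-92 + 30)*(-104) + (-29 + 15)*p(11)) = (-27789 - 48823)/((-92 + 30)*(-104) + (-29 + 15)*(1/28)) = -76612/(-62*(-104) - 14*1/28) = -76612/(6448 - 1/2) = -76612/12895/2 = -76612*2/12895 = -153224/12895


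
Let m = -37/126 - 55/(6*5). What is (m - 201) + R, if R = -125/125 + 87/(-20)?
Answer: -262681/1260 ≈ -208.48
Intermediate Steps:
R = -107/20 (R = -125*1/125 + 87*(-1/20) = -1 - 87/20 = -107/20 ≈ -5.3500)
m = -134/63 (m = -37*1/126 - 55/30 = -37/126 - 55*1/30 = -37/126 - 11/6 = -134/63 ≈ -2.1270)
(m - 201) + R = (-134/63 - 201) - 107/20 = -12797/63 - 107/20 = -262681/1260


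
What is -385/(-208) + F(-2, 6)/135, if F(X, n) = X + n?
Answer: 52807/28080 ≈ 1.8806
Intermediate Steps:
-385/(-208) + F(-2, 6)/135 = -385/(-208) + (-2 + 6)/135 = -385*(-1/208) + 4*(1/135) = 385/208 + 4/135 = 52807/28080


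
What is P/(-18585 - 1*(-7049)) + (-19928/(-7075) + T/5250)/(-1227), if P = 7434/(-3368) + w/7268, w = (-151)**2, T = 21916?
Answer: -3319939555799297/574545649956831000 ≈ -0.0057784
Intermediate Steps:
w = 22801
P = 711358/764957 (P = 7434/(-3368) + 22801/7268 = 7434*(-1/3368) + 22801*(1/7268) = -3717/1684 + 22801/7268 = 711358/764957 ≈ 0.92993)
P/(-18585 - 1*(-7049)) + (-19928/(-7075) + T/5250)/(-1227) = 711358/(764957*(-18585 - 1*(-7049))) + (-19928/(-7075) + 21916/5250)/(-1227) = 711358/(764957*(-18585 + 7049)) + (-19928*(-1/7075) + 21916*(1/5250))*(-1/1227) = (711358/764957)/(-11536) + (19928/7075 + 10958/2625)*(-1/1227) = (711358/764957)*(-1/11536) + (5193554/742875)*(-1/1227) = -355679/4412271976 - 5193554/911507625 = -3319939555799297/574545649956831000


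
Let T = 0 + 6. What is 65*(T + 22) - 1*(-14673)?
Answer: 16493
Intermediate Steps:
T = 6
65*(T + 22) - 1*(-14673) = 65*(6 + 22) - 1*(-14673) = 65*28 + 14673 = 1820 + 14673 = 16493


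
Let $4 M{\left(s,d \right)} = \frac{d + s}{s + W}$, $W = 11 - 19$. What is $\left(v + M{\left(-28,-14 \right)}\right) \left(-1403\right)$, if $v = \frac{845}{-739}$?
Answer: $\frac{21195121}{17736} \approx 1195.0$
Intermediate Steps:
$W = -8$
$M{\left(s,d \right)} = \frac{d + s}{4 \left(-8 + s\right)}$ ($M{\left(s,d \right)} = \frac{\left(d + s\right) \frac{1}{s - 8}}{4} = \frac{\left(d + s\right) \frac{1}{-8 + s}}{4} = \frac{\frac{1}{-8 + s} \left(d + s\right)}{4} = \frac{d + s}{4 \left(-8 + s\right)}$)
$v = - \frac{845}{739}$ ($v = 845 \left(- \frac{1}{739}\right) = - \frac{845}{739} \approx -1.1434$)
$\left(v + M{\left(-28,-14 \right)}\right) \left(-1403\right) = \left(- \frac{845}{739} + \frac{-14 - 28}{4 \left(-8 - 28\right)}\right) \left(-1403\right) = \left(- \frac{845}{739} + \frac{1}{4} \frac{1}{-36} \left(-42\right)\right) \left(-1403\right) = \left(- \frac{845}{739} + \frac{1}{4} \left(- \frac{1}{36}\right) \left(-42\right)\right) \left(-1403\right) = \left(- \frac{845}{739} + \frac{7}{24}\right) \left(-1403\right) = \left(- \frac{15107}{17736}\right) \left(-1403\right) = \frac{21195121}{17736}$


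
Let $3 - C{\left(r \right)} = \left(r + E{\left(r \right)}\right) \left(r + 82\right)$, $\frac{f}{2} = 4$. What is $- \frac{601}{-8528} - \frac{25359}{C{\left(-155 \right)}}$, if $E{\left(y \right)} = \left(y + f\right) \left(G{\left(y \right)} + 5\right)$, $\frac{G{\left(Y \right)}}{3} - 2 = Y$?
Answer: $\frac{1352468105}{20725436368} \approx 0.065256$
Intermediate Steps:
$f = 8$ ($f = 2 \cdot 4 = 8$)
$G{\left(Y \right)} = 6 + 3 Y$
$E{\left(y \right)} = \left(8 + y\right) \left(11 + 3 y\right)$ ($E{\left(y \right)} = \left(y + 8\right) \left(\left(6 + 3 y\right) + 5\right) = \left(8 + y\right) \left(11 + 3 y\right)$)
$C{\left(r \right)} = 3 - \left(82 + r\right) \left(88 + 3 r^{2} + 36 r\right)$ ($C{\left(r \right)} = 3 - \left(r + \left(88 + 3 r^{2} + 35 r\right)\right) \left(r + 82\right) = 3 - \left(88 + 3 r^{2} + 36 r\right) \left(82 + r\right) = 3 - \left(82 + r\right) \left(88 + 3 r^{2} + 36 r\right)$)
$- \frac{601}{-8528} - \frac{25359}{C{\left(-155 \right)}} = - \frac{601}{-8528} - \frac{25359}{-7213 - -471200 - 282 \left(-155\right)^{2} - 3 \left(-155\right)^{3}} = \left(-601\right) \left(- \frac{1}{8528}\right) - \frac{25359}{-7213 + 471200 - 6775050 - -11171625} = \frac{601}{8528} - \frac{25359}{-7213 + 471200 - 6775050 + 11171625} = \frac{601}{8528} - \frac{25359}{4860562} = \frac{1352468105}{20725436368}$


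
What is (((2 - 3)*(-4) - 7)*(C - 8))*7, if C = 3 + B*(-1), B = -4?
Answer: 21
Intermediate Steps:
C = 7 (C = 3 - 4*(-1) = 3 + 4 = 7)
(((2 - 3)*(-4) - 7)*(C - 8))*7 = (((2 - 3)*(-4) - 7)*(7 - 8))*7 = ((-1*(-4) - 7)*(-1))*7 = ((4 - 7)*(-1))*7 = -3*(-1)*7 = 3*7 = 21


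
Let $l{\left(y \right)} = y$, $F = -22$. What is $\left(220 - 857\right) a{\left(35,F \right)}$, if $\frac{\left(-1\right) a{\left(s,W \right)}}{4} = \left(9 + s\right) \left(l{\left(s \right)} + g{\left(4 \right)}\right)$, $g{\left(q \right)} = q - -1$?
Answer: $4484480$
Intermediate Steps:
$g{\left(q \right)} = 1 + q$ ($g{\left(q \right)} = q + 1 = 1 + q$)
$a{\left(s,W \right)} = - 4 \left(5 + s\right) \left(9 + s\right)$ ($a{\left(s,W \right)} = - 4 \left(9 + s\right) \left(s + \left(1 + 4\right)\right) = - 4 \left(9 + s\right) \left(s + 5\right) = - 4 \left(9 + s\right) \left(5 + s\right) = - 4 \left(5 + s\right) \left(9 + s\right)$)
$\left(220 - 857\right) a{\left(35,F \right)} = \left(220 - 857\right) \left(-180 - 1960 - 4 \cdot 35^{2}\right) = - 637 \left(-180 - 1960 - 4900\right) = \left(-637\right) \left(-7040\right) = 4484480$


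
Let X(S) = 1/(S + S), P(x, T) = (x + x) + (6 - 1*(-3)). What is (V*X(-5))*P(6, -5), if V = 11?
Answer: -231/10 ≈ -23.100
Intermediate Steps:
P(x, T) = 9 + 2*x (P(x, T) = 2*x + (6 + 3) = 2*x + 9 = 9 + 2*x)
X(S) = 1/(2*S)
(V*X(-5))*P(6, -5) = (11*((½)/(-5)))*(9 + 2*6) = (11*((½)*(-⅕)))*(9 + 12) = (11*(-⅒))*21 = -11/10*21 = -231/10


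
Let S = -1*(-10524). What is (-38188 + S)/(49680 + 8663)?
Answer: -27664/58343 ≈ -0.47416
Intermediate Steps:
S = 10524
(-38188 + S)/(49680 + 8663) = (-38188 + 10524)/(49680 + 8663) = -27664/58343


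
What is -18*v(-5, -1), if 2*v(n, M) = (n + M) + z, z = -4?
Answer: 90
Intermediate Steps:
v(n, M) = -2 + M/2 + n/2 (v(n, M) = ((n + M) - 4)/2 = ((M + n) - 4)/2 = (-4 + M + n)/2 = -2 + M/2 + n/2)
-18*v(-5, -1) = -18*(-2 + (½)*(-1) + (½)*(-5)) = -18*(-2 - ½ - 5/2) = -18*(-5) = 90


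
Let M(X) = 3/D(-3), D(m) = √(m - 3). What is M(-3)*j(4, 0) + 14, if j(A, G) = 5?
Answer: 14 - 5*I*√6/2 ≈ 14.0 - 6.1237*I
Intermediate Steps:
D(m) = √(-3 + m)
M(X) = -I*√6/2 (M(X) = 3/(√(-3 - 3)) = 3/(√(-6)) = 3/((I*√6)) = 3*(-I*√6/6) = -I*√6/2)
M(-3)*j(4, 0) + 14 = -I*√6/2*5 + 14 = -5*I*√6/2 + 14 = 14 - 5*I*√6/2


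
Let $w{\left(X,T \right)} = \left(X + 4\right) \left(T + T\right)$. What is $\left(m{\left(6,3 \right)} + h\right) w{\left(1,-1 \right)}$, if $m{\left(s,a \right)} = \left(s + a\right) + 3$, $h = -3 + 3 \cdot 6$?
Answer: $-270$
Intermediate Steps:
$h = 15$ ($h = -3 + 18 = 15$)
$m{\left(s,a \right)} = 3 + a + s$ ($m{\left(s,a \right)} = \left(a + s\right) + 3 = 3 + a + s$)
$w{\left(X,T \right)} = 2 T \left(4 + X\right)$ ($w{\left(X,T \right)} = \left(4 + X\right) 2 T = 2 T \left(4 + X\right)$)
$\left(m{\left(6,3 \right)} + h\right) w{\left(1,-1 \right)} = \left(\left(3 + 3 + 6\right) + 15\right) 2 \left(-1\right) \left(4 + 1\right) = \left(12 + 15\right) 2 \left(-1\right) 5 = 27 \left(-10\right) = -270$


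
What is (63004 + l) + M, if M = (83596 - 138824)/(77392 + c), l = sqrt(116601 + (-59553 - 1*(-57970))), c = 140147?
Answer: 13705771928/217539 + sqrt(115018) ≈ 63343.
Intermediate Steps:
l = sqrt(115018) (l = sqrt(116601 + (-59553 + 57970)) = sqrt(116601 - 1583) = sqrt(115018) ≈ 339.14)
M = -55228/217539 (M = (83596 - 138824)/(77392 + 140147) = -55228/217539 ≈ -0.25388)
(63004 + l) + M = (63004 + sqrt(115018)) - 55228/217539 = 13705771928/217539 + sqrt(115018)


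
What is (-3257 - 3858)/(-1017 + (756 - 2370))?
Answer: 7115/2631 ≈ 2.7043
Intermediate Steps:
(-3257 - 3858)/(-1017 + (756 - 2370)) = -7115/(-1017 - 1614) = -7115/(-2631) = -7115*(-1/2631) = 7115/2631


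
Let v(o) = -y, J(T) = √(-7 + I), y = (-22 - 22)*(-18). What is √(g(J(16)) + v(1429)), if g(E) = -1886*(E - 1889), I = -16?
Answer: √(3561862 - 1886*I*√23) ≈ 1887.3 - 2.396*I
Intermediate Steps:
y = 792 (y = -44*(-18) = 792)
J(T) = I*√23 (J(T) = √(-7 - 16) = √(-23) = I*√23)
v(o) = -792 (v(o) = -1*792 = -792)
g(E) = 3562654 - 1886*E (g(E) = -1886*(-1889 + E) = 3562654 - 1886*E)
√(g(J(16)) + v(1429)) = √((3562654 - 1886*I*√23) - 792) = √(3561862 - 1886*I*√23)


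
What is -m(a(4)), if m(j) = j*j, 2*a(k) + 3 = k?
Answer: -1/4 ≈ -0.25000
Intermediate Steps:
a(k) = -3/2 + k/2
m(j) = j**2
-m(a(4)) = -(-3/2 + (1/2)*4)**2 = -(-3/2 + 2)**2 = -(1/2)**2 = -1*1/4 = -1/4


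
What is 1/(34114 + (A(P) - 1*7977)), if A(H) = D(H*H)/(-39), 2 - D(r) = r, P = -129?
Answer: 39/1035982 ≈ 3.7645e-5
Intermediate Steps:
D(r) = 2 - r
A(H) = -2/39 + H**2/39 (A(H) = (2 - H*H)/(-39) = (2 - H**2)*(-1/39) = -2/39 + H**2/39)
1/(34114 + (A(P) - 1*7977)) = 1/(34114 + ((-2/39 + (1/39)*(-129)**2) - 1*7977)) = 1/(34114 + ((-2/39 + (1/39)*16641) - 7977)) = 1/(34114 + ((-2/39 + 5547/13) - 7977)) = 1/(34114 + (16639/39 - 7977)) = 1/(34114 - 294464/39) = 1/(1035982/39) = 39/1035982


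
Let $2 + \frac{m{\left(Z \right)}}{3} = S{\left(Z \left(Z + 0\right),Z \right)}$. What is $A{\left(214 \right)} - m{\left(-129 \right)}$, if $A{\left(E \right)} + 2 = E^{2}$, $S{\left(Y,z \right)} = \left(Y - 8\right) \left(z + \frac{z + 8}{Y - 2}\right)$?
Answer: $\frac{107872864448}{16639} \approx 6.4831 \cdot 10^{6}$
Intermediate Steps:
$S{\left(Y,z \right)} = \left(-8 + Y\right) \left(z + \frac{8 + z}{-2 + Y}\right)$
$m{\left(Z \right)} = -6 + \frac{3 \left(-64 + Z^{5} - 9 Z^{3} + 8 Z + 8 Z^{2}\right)}{-2 + Z^{2}}$ ($m{\left(Z \right)} = -6 + 3 \frac{-64 + 8 Z \left(Z + 0\right) + 8 Z + Z \left(Z \left(Z + 0\right)\right)^{2} - 9 Z \left(Z + 0\right) Z}{-2 + Z \left(Z + 0\right)} = -6 + 3 \frac{-64 + 8 Z Z + 8 Z + Z \left(Z Z\right)^{2} - 9 Z Z Z}{-2 + Z Z} = -6 + 3 \frac{-64 + 8 Z^{2} + 8 Z + Z \left(Z^{2}\right)^{2} - 9 Z^{2} Z}{-2 + Z^{2}} = -6 + 3 \frac{-64 + 8 Z^{2} + 8 Z + Z Z^{4} - 9 Z^{3}}{-2 + Z^{2}} = -6 + 3 \frac{-64 + 8 Z^{2} + 8 Z + Z^{5} - 9 Z^{3}}{-2 + Z^{2}} = -6 + 3 \frac{-64 + Z^{5} - 9 Z^{3} + 8 Z + 8 Z^{2}}{-2 + Z^{2}} = -6 + \frac{3 \left(-64 + Z^{5} - 9 Z^{3} + 8 Z + 8 Z^{2}\right)}{-2 + Z^{2}}$)
$A{\left(E \right)} = -2 + E^{2}$
$A{\left(214 \right)} - m{\left(-129 \right)} = \left(-2 + 214^{2}\right) - \frac{3 \left(-60 + \left(-129\right)^{5} - 9 \left(-129\right)^{3} + 6 \left(-129\right)^{2} + 8 \left(-129\right)\right)}{-2 + \left(-129\right)^{2}} = \left(-2 + 45796\right) - \frac{3 \left(-60 - 35723051649 - -19320201 + 6 \cdot 16641 - 1032\right)}{-2 + 16641} = 45794 - \frac{3 \left(-60 - 35723051649 + 19320201 + 99846 - 1032\right)}{16639} = 45794 - 3 \cdot \frac{1}{16639} \left(-35703632694\right) = 45794 - - \frac{107110898082}{16639} = 45794 + \frac{107110898082}{16639} = \frac{107872864448}{16639}$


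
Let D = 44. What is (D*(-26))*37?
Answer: -42328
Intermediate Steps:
(D*(-26))*37 = (44*(-26))*37 = -1144*37 = -42328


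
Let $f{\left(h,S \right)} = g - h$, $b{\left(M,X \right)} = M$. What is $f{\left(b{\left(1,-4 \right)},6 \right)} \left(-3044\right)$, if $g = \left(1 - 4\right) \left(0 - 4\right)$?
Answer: $-33484$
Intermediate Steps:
$g = 12$ ($g = \left(-3\right) \left(-4\right) = 12$)
$f{\left(h,S \right)} = 12 - h$
$f{\left(b{\left(1,-4 \right)},6 \right)} \left(-3044\right) = \left(12 - 1\right) \left(-3044\right) = 11 \left(-3044\right) = -33484$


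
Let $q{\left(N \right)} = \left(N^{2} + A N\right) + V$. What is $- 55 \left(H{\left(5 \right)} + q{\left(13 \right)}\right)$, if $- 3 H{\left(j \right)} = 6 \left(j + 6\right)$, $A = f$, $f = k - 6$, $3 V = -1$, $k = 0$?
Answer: $- \frac{11330}{3} \approx -3776.7$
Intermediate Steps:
$V = - \frac{1}{3}$ ($V = \frac{1}{3} \left(-1\right) = - \frac{1}{3} \approx -0.33333$)
$f = -6$ ($f = 0 - 6 = -6$)
$A = -6$
$q{\left(N \right)} = - \frac{1}{3} + N^{2} - 6 N$ ($q{\left(N \right)} = \left(N^{2} - 6 N\right) - \frac{1}{3} = - \frac{1}{3} + N^{2} - 6 N$)
$H{\left(j \right)} = -12 - 2 j$ ($H{\left(j \right)} = - \frac{6 \left(j + 6\right)}{3} = - \frac{6 \left(6 + j\right)}{3} = - \frac{36 + 6 j}{3} = -12 - 2 j$)
$- 55 \left(H{\left(5 \right)} + q{\left(13 \right)}\right) = - 55 \left(\left(-12 - 10\right) - \left(\frac{235}{3} - 169\right)\right) = - 55 \left(\left(-12 - 10\right) - - \frac{272}{3}\right) = - 55 \left(-22 + \frac{272}{3}\right) = \left(-55\right) \frac{206}{3} = - \frac{11330}{3}$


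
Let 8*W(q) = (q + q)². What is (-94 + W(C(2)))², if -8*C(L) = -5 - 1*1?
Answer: 8994001/1024 ≈ 8783.2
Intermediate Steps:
C(L) = ¾ (C(L) = -(-5 - 1*1)/8 = -(-5 - 1)/8 = -⅛*(-6) = ¾)
W(q) = q²/2 (W(q) = (q + q)²/8 = (2*q)²/8 = (4*q²)/8 = q²/2)
(-94 + W(C(2)))² = (-94 + (¾)²/2)² = (-94 + (½)*(9/16))² = (-94 + 9/32)² = (-2999/32)² = 8994001/1024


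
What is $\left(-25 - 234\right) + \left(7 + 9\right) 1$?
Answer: $-243$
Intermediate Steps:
$\left(-25 - 234\right) + \left(7 + 9\right) 1 = -259 + 16 \cdot 1 = -259 + 16 = -243$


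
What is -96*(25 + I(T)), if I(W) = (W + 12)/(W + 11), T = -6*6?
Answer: -62304/25 ≈ -2492.2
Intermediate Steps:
T = -36
I(W) = (12 + W)/(11 + W)
-96*(25 + I(T)) = -96*(25 + (12 - 36)/(11 - 36)) = -96*(25 - 24/(-25)) = -96*(25 - 1/25*(-24)) = -96*(25 + 24/25) = -96*649/25 = -62304/25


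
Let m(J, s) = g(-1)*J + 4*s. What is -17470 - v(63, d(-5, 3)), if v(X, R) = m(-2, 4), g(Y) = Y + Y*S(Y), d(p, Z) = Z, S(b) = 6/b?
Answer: -17476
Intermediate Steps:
g(Y) = 6 + Y (g(Y) = Y + Y*(6/Y) = Y + 6 = 6 + Y)
m(J, s) = 4*s + 5*J (m(J, s) = (6 - 1)*J + 4*s = 5*J + 4*s = 4*s + 5*J)
v(X, R) = 6 (v(X, R) = 4*4 + 5*(-2) = 16 - 10 = 6)
-17470 - v(63, d(-5, 3)) = -17470 - 1*6 = -17470 - 6 = -17476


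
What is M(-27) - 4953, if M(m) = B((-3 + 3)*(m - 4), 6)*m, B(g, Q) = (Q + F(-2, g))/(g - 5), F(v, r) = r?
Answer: -24603/5 ≈ -4920.6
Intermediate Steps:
B(g, Q) = (Q + g)/(-5 + g) (B(g, Q) = (Q + g)/(g - 5) = (Q + g)/(-5 + g))
M(m) = -6*m/5 (M(m) = ((6 + (-3 + 3)*(m - 4))/(-5 + (-3 + 3)*(m - 4)))*m = ((6 + 0*(-4 + m))/(-5 + 0*(-4 + m)))*m = ((6 + 0)/(-5 + 0))*m = (6/(-5))*m = (-⅕*6)*m = -6*m/5)
M(-27) - 4953 = -6/5*(-27) - 4953 = 162/5 - 4953 = -24603/5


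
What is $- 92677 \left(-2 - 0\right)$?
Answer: $185354$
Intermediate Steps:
$- 92677 \left(-2 - 0\right) = - 92677 \left(-2 + 0\right) = \left(-92677\right) \left(-2\right) = 185354$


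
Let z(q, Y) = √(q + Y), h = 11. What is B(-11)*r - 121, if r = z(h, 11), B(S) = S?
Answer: -121 - 11*√22 ≈ -172.59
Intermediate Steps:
z(q, Y) = √(Y + q)
r = √22 (r = √(11 + 11) = √22 ≈ 4.6904)
B(-11)*r - 121 = -11*√22 - 121 = -121 - 11*√22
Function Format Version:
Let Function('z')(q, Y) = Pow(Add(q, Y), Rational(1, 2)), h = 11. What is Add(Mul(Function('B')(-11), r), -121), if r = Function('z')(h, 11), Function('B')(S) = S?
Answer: Add(-121, Mul(-11, Pow(22, Rational(1, 2)))) ≈ -172.59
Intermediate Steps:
Function('z')(q, Y) = Pow(Add(Y, q), Rational(1, 2))
r = Pow(22, Rational(1, 2)) (r = Pow(Add(11, 11), Rational(1, 2)) = Pow(22, Rational(1, 2)) ≈ 4.6904)
Add(Mul(Function('B')(-11), r), -121) = Add(Mul(-11, Pow(22, Rational(1, 2))), -121) = Add(-121, Mul(-11, Pow(22, Rational(1, 2))))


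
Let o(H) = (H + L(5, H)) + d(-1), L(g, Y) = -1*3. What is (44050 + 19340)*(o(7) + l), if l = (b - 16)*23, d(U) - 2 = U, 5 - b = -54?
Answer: 63009660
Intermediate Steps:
b = 59 (b = 5 - 1*(-54) = 5 + 54 = 59)
L(g, Y) = -3
d(U) = 2 + U
l = 989 (l = (59 - 16)*23 = 43*23 = 989)
o(H) = -2 + H (o(H) = (H - 3) + (2 - 1) = (-3 + H) + 1 = -2 + H)
(44050 + 19340)*(o(7) + l) = (44050 + 19340)*((-2 + 7) + 989) = 63390*(5 + 989) = 63390*994 = 63009660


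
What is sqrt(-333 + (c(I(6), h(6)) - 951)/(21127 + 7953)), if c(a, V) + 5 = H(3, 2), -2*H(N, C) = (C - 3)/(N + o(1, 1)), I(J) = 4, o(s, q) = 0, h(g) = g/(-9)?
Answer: I*sqrt(25346524215)/8724 ≈ 18.249*I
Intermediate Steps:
h(g) = -g/9 (h(g) = g*(-1/9) = -g/9)
H(N, C) = -(-3 + C)/(2*N) (H(N, C) = -(C - 3)/(2*(N + 0)) = -(-3 + C)/(2*N))
c(a, V) = -29/6 (c(a, V) = -5 + (1/2)*(3 - 1*2)/3 = -5 + (1/2)*(1/3)*(3 - 2) = -5 + (1/2)*(1/3)*1 = -5 + 1/6 = -29/6)
sqrt(-333 + (c(I(6), h(6)) - 951)/(21127 + 7953)) = sqrt(-333 + (-29/6 - 951)/(21127 + 7953)) = sqrt(-333 - 5735/6/29080) = sqrt(-333 - 5735/6*1/29080) = sqrt(-333 - 1147/34896) = sqrt(-11621515/34896) = I*sqrt(25346524215)/8724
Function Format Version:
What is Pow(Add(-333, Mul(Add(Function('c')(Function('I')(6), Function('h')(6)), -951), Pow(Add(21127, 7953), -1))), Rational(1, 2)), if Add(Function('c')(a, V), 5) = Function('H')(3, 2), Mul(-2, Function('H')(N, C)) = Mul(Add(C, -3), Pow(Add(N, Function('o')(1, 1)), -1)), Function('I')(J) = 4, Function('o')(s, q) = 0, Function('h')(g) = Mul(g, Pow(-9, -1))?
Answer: Mul(Rational(1, 8724), I, Pow(25346524215, Rational(1, 2))) ≈ Mul(18.249, I)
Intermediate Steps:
Function('h')(g) = Mul(Rational(-1, 9), g) (Function('h')(g) = Mul(g, Rational(-1, 9)) = Mul(Rational(-1, 9), g))
Function('H')(N, C) = Mul(Rational(-1, 2), Pow(N, -1), Add(-3, C)) (Function('H')(N, C) = Mul(Rational(-1, 2), Mul(Add(C, -3), Pow(Add(N, 0), -1))) = Mul(Rational(-1, 2), Mul(Add(-3, C), Pow(N, -1))) = Mul(Rational(-1, 2), Mul(Pow(N, -1), Add(-3, C))) = Mul(Rational(-1, 2), Pow(N, -1), Add(-3, C)))
Function('c')(a, V) = Rational(-29, 6) (Function('c')(a, V) = Add(-5, Mul(Rational(1, 2), Pow(3, -1), Add(3, Mul(-1, 2)))) = Add(-5, Mul(Rational(1, 2), Rational(1, 3), Add(3, -2))) = Add(-5, Mul(Rational(1, 2), Rational(1, 3), 1)) = Add(-5, Rational(1, 6)) = Rational(-29, 6))
Pow(Add(-333, Mul(Add(Function('c')(Function('I')(6), Function('h')(6)), -951), Pow(Add(21127, 7953), -1))), Rational(1, 2)) = Pow(Add(-333, Mul(Add(Rational(-29, 6), -951), Pow(Add(21127, 7953), -1))), Rational(1, 2)) = Pow(Add(-333, Mul(Rational(-5735, 6), Pow(29080, -1))), Rational(1, 2)) = Pow(Add(-333, Mul(Rational(-5735, 6), Rational(1, 29080))), Rational(1, 2)) = Pow(Add(-333, Rational(-1147, 34896)), Rational(1, 2)) = Pow(Rational(-11621515, 34896), Rational(1, 2)) = Mul(Rational(1, 8724), I, Pow(25346524215, Rational(1, 2)))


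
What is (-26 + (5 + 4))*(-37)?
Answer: 629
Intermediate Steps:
(-26 + (5 + 4))*(-37) = (-26 + 9)*(-37) = -17*(-37) = 629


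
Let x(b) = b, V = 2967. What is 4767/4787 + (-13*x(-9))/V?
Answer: 4901256/4734343 ≈ 1.0353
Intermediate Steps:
4767/4787 + (-13*x(-9))/V = 4767/4787 - 13*(-9)/2967 = 4767*(1/4787) + 117*(1/2967) = 4767/4787 + 39/989 = 4901256/4734343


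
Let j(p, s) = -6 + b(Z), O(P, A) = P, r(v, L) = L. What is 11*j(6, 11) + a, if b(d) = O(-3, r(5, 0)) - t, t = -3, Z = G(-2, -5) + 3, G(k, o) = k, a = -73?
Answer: -139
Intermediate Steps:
Z = 1 (Z = -2 + 3 = 1)
b(d) = 0 (b(d) = -3 - 1*(-3) = -3 + 3 = 0)
j(p, s) = -6 (j(p, s) = -6 + 0 = -6)
11*j(6, 11) + a = 11*(-6) - 73 = -66 - 73 = -139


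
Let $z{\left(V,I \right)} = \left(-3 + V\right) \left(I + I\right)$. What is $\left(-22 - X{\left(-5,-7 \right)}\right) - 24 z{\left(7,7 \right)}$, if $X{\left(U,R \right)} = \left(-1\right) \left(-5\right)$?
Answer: $-1371$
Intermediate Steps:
$X{\left(U,R \right)} = 5$
$z{\left(V,I \right)} = 2 I \left(-3 + V\right)$ ($z{\left(V,I \right)} = \left(-3 + V\right) 2 I = 2 I \left(-3 + V\right)$)
$\left(-22 - X{\left(-5,-7 \right)}\right) - 24 z{\left(7,7 \right)} = \left(-22 - 5\right) - 24 \cdot 2 \cdot 7 \left(-3 + 7\right) = \left(-22 - 5\right) - 24 \cdot 2 \cdot 7 \cdot 4 = -27 - 1344 = -1371$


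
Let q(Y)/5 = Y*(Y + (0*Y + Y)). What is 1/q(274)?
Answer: 1/750760 ≈ 1.3320e-6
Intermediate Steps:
q(Y) = 10*Y**2 (q(Y) = 5*(Y*(Y + (0*Y + Y))) = 5*(Y*(Y + (0 + Y))) = 5*(Y*(Y + Y)) = 5*(Y*(2*Y)) = 5*(2*Y**2) = 10*Y**2)
1/q(274) = 1/(10*274**2) = 1/(10*75076) = 1/750760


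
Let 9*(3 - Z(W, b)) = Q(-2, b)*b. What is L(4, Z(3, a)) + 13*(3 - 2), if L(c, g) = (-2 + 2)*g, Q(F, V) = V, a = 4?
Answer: 13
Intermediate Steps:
Z(W, b) = 3 - b²/9 (Z(W, b) = 3 - b*b/9 = 3 - b²/9)
L(c, g) = 0 (L(c, g) = 0*g = 0)
L(4, Z(3, a)) + 13*(3 - 2) = 0 + 13*(3 - 2) = 0 + 13*1 = 0 + 13 = 13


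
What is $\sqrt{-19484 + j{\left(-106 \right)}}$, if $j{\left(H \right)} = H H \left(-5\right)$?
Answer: $4 i \sqrt{4729} \approx 275.07 i$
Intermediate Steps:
$j{\left(H \right)} = - 5 H^{2}$ ($j{\left(H \right)} = H^{2} \left(-5\right) = - 5 H^{2}$)
$\sqrt{-19484 + j{\left(-106 \right)}} = \sqrt{-19484 - 5 \left(-106\right)^{2}} = \sqrt{-19484 - 56180} = \sqrt{-75664} = 4 i \sqrt{4729}$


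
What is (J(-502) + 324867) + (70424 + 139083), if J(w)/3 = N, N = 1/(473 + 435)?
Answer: 485211595/908 ≈ 5.3437e+5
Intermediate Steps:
N = 1/908 ≈ 0.0011013
J(w) = 3/908 (J(w) = 3*(1/908) = 3/908)
(J(-502) + 324867) + (70424 + 139083) = (3/908 + 324867) + (70424 + 139083) = 294979239/908 + 209507 = 485211595/908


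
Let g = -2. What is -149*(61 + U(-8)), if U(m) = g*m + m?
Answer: -10281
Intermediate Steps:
U(m) = -m (U(m) = -2*m + m = -m)
-149*(61 + U(-8)) = -149*(61 - 1*(-8)) = -149*(61 + 8) = -149*69 = -10281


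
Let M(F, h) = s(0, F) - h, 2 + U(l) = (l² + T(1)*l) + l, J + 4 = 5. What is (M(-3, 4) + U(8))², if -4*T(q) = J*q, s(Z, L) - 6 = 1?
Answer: 5041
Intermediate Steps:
J = 1 (J = -4 + 5 = 1)
s(Z, L) = 7 (s(Z, L) = 6 + 1 = 7)
T(q) = -q/4
U(l) = -2 + l² + 3*l/4 (U(l) = -2 + ((l² + (-¼*1)*l) + l) = -2 + ((l² - l/4) + l) = -2 + (l² + 3*l/4) = -2 + l² + 3*l/4)
M(F, h) = 7 - h
(M(-3, 4) + U(8))² = ((7 - 1*4) + (-2 + 8² + (¾)*8))² = ((7 - 4) + (-2 + 64 + 6))² = (3 + 68)² = 71² = 5041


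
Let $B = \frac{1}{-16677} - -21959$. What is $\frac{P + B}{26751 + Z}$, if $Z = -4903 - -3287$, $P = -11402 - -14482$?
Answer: $\frac{417575402}{419176395} \approx 0.99618$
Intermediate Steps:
$P = 3080$ ($P = -11402 + 14482 = 3080$)
$B = \frac{366210242}{16677}$ ($B = - \frac{1}{16677} + 21959 = \frac{366210242}{16677} \approx 21959.0$)
$Z = -1616$ ($Z = -4903 + 3287 = -1616$)
$\frac{P + B}{26751 + Z} = \frac{3080 + \frac{366210242}{16677}}{26751 - 1616} = \frac{417575402}{16677 \cdot 25135} = \frac{417575402}{16677} \cdot \frac{1}{25135} = \frac{417575402}{419176395}$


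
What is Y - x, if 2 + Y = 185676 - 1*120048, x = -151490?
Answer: 217116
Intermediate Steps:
Y = 65626 (Y = -2 + (185676 - 1*120048) = -2 + (185676 - 120048) = -2 + 65628 = 65626)
Y - x = 65626 - 1*(-151490) = 65626 + 151490 = 217116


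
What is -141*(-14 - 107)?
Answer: 17061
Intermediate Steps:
-141*(-14 - 107) = -141*(-121) = 17061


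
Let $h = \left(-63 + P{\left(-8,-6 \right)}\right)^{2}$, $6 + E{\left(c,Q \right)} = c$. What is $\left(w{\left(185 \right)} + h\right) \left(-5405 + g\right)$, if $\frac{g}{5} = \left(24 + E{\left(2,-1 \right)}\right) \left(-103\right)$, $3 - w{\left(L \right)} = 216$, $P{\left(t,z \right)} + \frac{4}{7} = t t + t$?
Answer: $\frac{119797740}{49} \approx 2.4449 \cdot 10^{6}$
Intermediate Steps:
$P{\left(t,z \right)} = - \frac{4}{7} + t + t^{2}$ ($P{\left(t,z \right)} = - \frac{4}{7} + \left(t t + t\right) = - \frac{4}{7} + \left(t^{2} + t\right) = - \frac{4}{7} + \left(t + t^{2}\right) = - \frac{4}{7} + t + t^{2}$)
$w{\left(L \right)} = -213$ ($w{\left(L \right)} = 3 - 216 = -213$)
$E{\left(c,Q \right)} = -6 + c$
$h = \frac{2809}{49}$ ($h = \left(-63 - \left(\frac{60}{7} - 64\right)\right)^{2} = \left(-63 - - \frac{388}{7}\right)^{2} = \left(-63 + \frac{388}{7}\right)^{2} = \left(- \frac{53}{7}\right)^{2} = \frac{2809}{49} \approx 57.327$)
$g = -10300$ ($g = 5 \left(24 + \left(-6 + 2\right)\right) \left(-103\right) = 5 \left(24 - 4\right) \left(-103\right) = 5 \cdot 20 \left(-103\right) = 5 \left(-2060\right) = -10300$)
$\left(w{\left(185 \right)} + h\right) \left(-5405 + g\right) = \left(-213 + \frac{2809}{49}\right) \left(-5405 - 10300\right) = \left(- \frac{7628}{49}\right) \left(-15705\right) = \frac{119797740}{49}$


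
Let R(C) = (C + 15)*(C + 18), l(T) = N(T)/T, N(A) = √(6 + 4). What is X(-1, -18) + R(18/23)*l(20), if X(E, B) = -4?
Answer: -4 + 39204*√10/2645 ≈ 42.871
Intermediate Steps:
N(A) = √10
l(T) = √10/T
R(C) = (15 + C)*(18 + C)
X(-1, -18) + R(18/23)*l(20) = -4 + (270 + (18/23)² + 33*(18/23))*(√10/20) = -4 + (270 + 324/529 + 594/23)*(√10/20) = -4 + 156816*(√10/20)/529 = -4 + 39204*√10/2645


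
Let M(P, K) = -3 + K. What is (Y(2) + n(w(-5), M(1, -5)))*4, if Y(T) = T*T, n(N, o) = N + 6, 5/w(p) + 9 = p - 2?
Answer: 155/4 ≈ 38.750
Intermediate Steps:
w(p) = 5/(-11 + p) (w(p) = 5/(-9 + (p - 2)) = 5/(-9 + (-2 + p)) = 5/(-11 + p))
n(N, o) = 6 + N
Y(T) = T**2
(Y(2) + n(w(-5), M(1, -5)))*4 = (2**2 + (6 + 5/(-11 - 5)))*4 = (4 + (6 + 5/(-16)))*4 = (4 + (6 + 5*(-1/16)))*4 = (4 + (6 - 5/16))*4 = (4 + 91/16)*4 = (155/16)*4 = 155/4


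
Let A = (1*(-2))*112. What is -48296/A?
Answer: 6037/28 ≈ 215.61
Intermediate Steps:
A = -224 (A = -2*112 = -224)
-48296/A = -48296/(-224) = -48296*(-1/224) = 6037/28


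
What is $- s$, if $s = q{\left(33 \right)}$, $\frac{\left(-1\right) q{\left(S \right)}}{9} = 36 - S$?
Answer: $27$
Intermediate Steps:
$q{\left(S \right)} = -324 + 9 S$ ($q{\left(S \right)} = - 9 \left(36 - S\right) = -324 + 9 S$)
$s = -27$ ($s = -324 + 9 \cdot 33 = -324 + 297 = -27$)
$- s = \left(-1\right) \left(-27\right) = 27$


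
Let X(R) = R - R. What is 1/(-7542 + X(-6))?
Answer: -1/7542 ≈ -0.00013259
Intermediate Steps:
X(R) = 0
1/(-7542 + X(-6)) = 1/(-7542 + 0) = 1/(-7542) = -1/7542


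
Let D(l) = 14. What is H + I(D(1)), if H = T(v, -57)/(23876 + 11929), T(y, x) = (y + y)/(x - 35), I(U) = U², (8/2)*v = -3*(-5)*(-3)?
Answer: 86084771/439208 ≈ 196.00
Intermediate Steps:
v = -45/4 (v = (-3*(-5)*(-3))/4 = (15*(-3))/4 = (¼)*(-45) = -45/4 ≈ -11.250)
T(y, x) = 2*y/(-35 + x) (T(y, x) = (2*y)/(-35 + x) = 2*y/(-35 + x))
H = 3/439208 (H = (2*(-45/4)/(-35 - 57))/(23876 + 11929) = (2*(-45/4)/(-92))/35805 = (2*(-45/4)*(-1/92))*(1/35805) = (45/184)*(1/35805) = 3/439208 ≈ 6.8305e-6)
H + I(D(1)) = 3/439208 + 14² = 3/439208 + 196 = 86084771/439208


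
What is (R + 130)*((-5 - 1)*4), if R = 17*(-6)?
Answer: -672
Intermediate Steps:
R = -102
(R + 130)*((-5 - 1)*4) = (-102 + 130)*((-5 - 1)*4) = 28*(-6*4) = 28*(-24) = -672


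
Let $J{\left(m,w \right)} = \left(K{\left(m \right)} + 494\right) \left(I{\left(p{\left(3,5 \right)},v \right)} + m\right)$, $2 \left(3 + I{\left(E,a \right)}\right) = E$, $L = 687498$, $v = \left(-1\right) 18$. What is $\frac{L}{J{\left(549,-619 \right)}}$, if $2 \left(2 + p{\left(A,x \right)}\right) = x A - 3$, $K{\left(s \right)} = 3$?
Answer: $\frac{49107}{19454} \approx 2.5243$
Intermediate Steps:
$v = -18$
$p{\left(A,x \right)} = - \frac{7}{2} + \frac{A x}{2}$ ($p{\left(A,x \right)} = -2 + \frac{x A - 3}{2} = -2 + \frac{A x - 3}{2} = -2 + \frac{-3 + A x}{2} = -2 + \left(- \frac{3}{2} + \frac{A x}{2}\right) = - \frac{7}{2} + \frac{A x}{2}$)
$I{\left(E,a \right)} = -3 + \frac{E}{2}$
$J{\left(m,w \right)} = -497 + 497 m$ ($J{\left(m,w \right)} = \left(3 + 494\right) \left(\left(-3 + \frac{- \frac{7}{2} + \frac{1}{2} \cdot 3 \cdot 5}{2}\right) + m\right) = 497 \left(\left(-3 + \frac{- \frac{7}{2} + \frac{15}{2}}{2}\right) + m\right) = 497 \left(\left(-3 + \frac{1}{2} \cdot 4\right) + m\right) = 497 \left(\left(-3 + 2\right) + m\right) = 497 \left(-1 + m\right) = -497 + 497 m$)
$\frac{L}{J{\left(549,-619 \right)}} = \frac{687498}{-497 + 497 \cdot 549} = \frac{687498}{-497 + 272853} = \frac{687498}{272356} = 687498 \cdot \frac{1}{272356} = \frac{49107}{19454}$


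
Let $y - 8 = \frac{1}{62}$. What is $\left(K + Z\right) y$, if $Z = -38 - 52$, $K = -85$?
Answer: $- \frac{86975}{62} \approx -1402.8$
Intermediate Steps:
$y = \frac{497}{62}$ ($y = 8 + \frac{1}{62} = \frac{497}{62} \approx 8.0161$)
$Z = -90$ ($Z = -38 - 52 = -90$)
$\left(K + Z\right) y = \left(-85 - 90\right) \frac{497}{62} = \left(-175\right) \frac{497}{62} = - \frac{86975}{62}$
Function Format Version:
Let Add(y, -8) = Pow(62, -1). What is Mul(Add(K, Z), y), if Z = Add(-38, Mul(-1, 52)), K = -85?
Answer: Rational(-86975, 62) ≈ -1402.8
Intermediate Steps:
y = Rational(497, 62) (y = Add(8, Pow(62, -1)) = Add(8, Rational(1, 62)) = Rational(497, 62) ≈ 8.0161)
Z = -90 (Z = Add(-38, -52) = -90)
Mul(Add(K, Z), y) = Mul(Add(-85, -90), Rational(497, 62)) = Mul(-175, Rational(497, 62)) = Rational(-86975, 62)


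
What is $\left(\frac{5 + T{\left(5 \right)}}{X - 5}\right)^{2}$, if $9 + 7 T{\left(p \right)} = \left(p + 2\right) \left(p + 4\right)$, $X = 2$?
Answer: $\frac{7921}{441} \approx 17.961$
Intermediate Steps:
$T{\left(p \right)} = - \frac{9}{7} + \frac{\left(2 + p\right) \left(4 + p\right)}{7}$ ($T{\left(p \right)} = - \frac{9}{7} + \frac{\left(p + 2\right) \left(p + 4\right)}{7} = - \frac{9}{7} + \frac{\left(2 + p\right) \left(4 + p\right)}{7}$)
$\left(\frac{5 + T{\left(5 \right)}}{X - 5}\right)^{2} = \left(\frac{5 + \left(- \frac{1}{7} + \frac{5^{2}}{7} + \frac{6}{7} \cdot 5\right)}{2 - 5}\right)^{2} = \left(\frac{5 + \left(- \frac{1}{7} + \frac{1}{7} \cdot 25 + \frac{30}{7}\right)}{-3}\right)^{2} = \left(- \frac{5 + \left(- \frac{1}{7} + \frac{25}{7} + \frac{30}{7}\right)}{3}\right)^{2} = \left(- \frac{5 + \frac{54}{7}}{3}\right)^{2} = \left(\left(- \frac{1}{3}\right) \frac{89}{7}\right)^{2} = \left(- \frac{89}{21}\right)^{2} = \frac{7921}{441}$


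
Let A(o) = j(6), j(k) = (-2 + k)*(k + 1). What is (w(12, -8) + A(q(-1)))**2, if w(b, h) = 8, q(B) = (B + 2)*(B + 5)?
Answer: 1296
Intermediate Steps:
q(B) = (2 + B)*(5 + B)
j(k) = (1 + k)*(-2 + k) (j(k) = (-2 + k)*(1 + k) = (1 + k)*(-2 + k))
A(o) = 28 (A(o) = -2 + 6**2 - 1*6 = -2 + 36 - 6 = 28)
(w(12, -8) + A(q(-1)))**2 = (8 + 28)**2 = 36**2 = 1296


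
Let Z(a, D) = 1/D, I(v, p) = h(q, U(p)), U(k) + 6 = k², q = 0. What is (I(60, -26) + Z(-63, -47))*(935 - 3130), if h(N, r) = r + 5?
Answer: -69634180/47 ≈ -1.4816e+6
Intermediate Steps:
U(k) = -6 + k²
h(N, r) = 5 + r
I(v, p) = -1 + p² (I(v, p) = 5 + (-6 + p²) = -1 + p²)
(I(60, -26) + Z(-63, -47))*(935 - 3130) = ((-1 + (-26)²) + 1/(-47))*(935 - 3130) = ((-1 + 676) - 1/47)*(-2195) = (675 - 1/47)*(-2195) = (31724/47)*(-2195) = -69634180/47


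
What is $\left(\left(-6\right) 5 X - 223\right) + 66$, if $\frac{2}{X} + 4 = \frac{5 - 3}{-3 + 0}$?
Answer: $- \frac{1009}{7} \approx -144.14$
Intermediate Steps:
$X = - \frac{3}{7}$ ($X = \frac{2}{-4 + \frac{5 - 3}{-3 + 0}} = \frac{2}{-4 + \frac{2}{-3}} = \frac{2}{-4 + 2 \left(- \frac{1}{3}\right)} = \frac{2}{-4 - \frac{2}{3}} = \frac{2}{- \frac{14}{3}} = 2 \left(- \frac{3}{14}\right) = - \frac{3}{7} \approx -0.42857$)
$\left(\left(-6\right) 5 X - 223\right) + 66 = \left(\left(-6\right) 5 \left(- \frac{3}{7}\right) - 223\right) + 66 = \left(\left(-30\right) \left(- \frac{3}{7}\right) - 223\right) + 66 = \left(\frac{90}{7} - 223\right) + 66 = - \frac{1471}{7} + 66 = - \frac{1009}{7}$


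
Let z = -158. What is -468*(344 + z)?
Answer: -87048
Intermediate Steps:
-468*(344 + z) = -468*(344 - 158) = -468*186 = -87048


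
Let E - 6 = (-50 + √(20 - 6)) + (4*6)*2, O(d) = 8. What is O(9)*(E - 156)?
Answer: -1216 + 8*√14 ≈ -1186.1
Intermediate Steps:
E = 4 + √14 (E = 6 + ((-50 + √(20 - 6)) + (4*6)*2) = 6 + ((-50 + √14) + 24*2) = 6 + ((-50 + √14) + 48) = 6 + (-2 + √14) = 4 + √14 ≈ 7.7417)
O(9)*(E - 156) = 8*((4 + √14) - 156) = 8*(-152 + √14) = -1216 + 8*√14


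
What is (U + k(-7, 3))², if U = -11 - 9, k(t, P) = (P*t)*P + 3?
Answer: 6400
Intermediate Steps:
k(t, P) = 3 + t*P² (k(t, P) = t*P² + 3 = 3 + t*P²)
U = -20
(U + k(-7, 3))² = (-20 + (3 - 7*3²))² = (-20 + (3 - 7*9))² = (-20 + (3 - 63))² = (-20 - 60)² = (-80)² = 6400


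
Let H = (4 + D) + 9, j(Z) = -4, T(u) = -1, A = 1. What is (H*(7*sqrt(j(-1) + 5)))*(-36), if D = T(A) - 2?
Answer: -2520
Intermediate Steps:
D = -3 (D = -1 - 2 = -3)
H = 10 (H = (4 - 3) + 9 = 1 + 9 = 10)
(H*(7*sqrt(j(-1) + 5)))*(-36) = (10*(7*sqrt(-4 + 5)))*(-36) = (10*(7*sqrt(1)))*(-36) = (10*(7*1))*(-36) = (10*7)*(-36) = 70*(-36) = -2520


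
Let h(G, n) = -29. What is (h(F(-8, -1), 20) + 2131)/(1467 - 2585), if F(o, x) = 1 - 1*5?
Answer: -1051/559 ≈ -1.8801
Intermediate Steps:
F(o, x) = -4 (F(o, x) = 1 - 5 = -4)
(h(F(-8, -1), 20) + 2131)/(1467 - 2585) = (-29 + 2131)/(1467 - 2585) = 2102/(-1118) = 2102*(-1/1118) = -1051/559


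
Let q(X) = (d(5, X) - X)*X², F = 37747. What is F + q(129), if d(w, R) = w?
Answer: -2025737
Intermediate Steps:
q(X) = X²*(5 - X) (q(X) = (5 - X)*X² = X²*(5 - X))
F + q(129) = 37747 + 129²*(5 - 1*129) = 37747 + 16641*(5 - 129) = 37747 + 16641*(-124) = 37747 - 2063484 = -2025737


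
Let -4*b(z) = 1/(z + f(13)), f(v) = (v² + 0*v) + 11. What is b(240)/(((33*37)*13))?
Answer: -1/26666640 ≈ -3.7500e-8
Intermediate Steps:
f(v) = 11 + v² (f(v) = (v² + 0) + 11 = v² + 11 = 11 + v²)
b(z) = -1/(4*(180 + z)) (b(z) = -1/(4*(z + (11 + 13²))) = -1/(4*(z + (11 + 169))) = -1/(4*(z + 180)) = -1/(4*(180 + z)))
b(240)/(((33*37)*13)) = (-1/(720 + 4*240))/(((33*37)*13)) = (-1/(720 + 960))/((1221*13)) = -1/1680/15873 = -1*1/1680*(1/15873) = -1/1680*1/15873 = -1/26666640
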